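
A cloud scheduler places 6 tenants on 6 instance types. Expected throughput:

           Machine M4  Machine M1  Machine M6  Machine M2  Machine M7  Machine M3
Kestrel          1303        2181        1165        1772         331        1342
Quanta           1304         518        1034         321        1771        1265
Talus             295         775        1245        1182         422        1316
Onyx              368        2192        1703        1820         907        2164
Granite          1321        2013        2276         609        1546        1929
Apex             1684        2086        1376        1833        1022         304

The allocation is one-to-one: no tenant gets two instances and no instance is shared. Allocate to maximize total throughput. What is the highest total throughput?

Optimal: Kestrel→Machine M1 (2181 ops/s), Quanta→Machine M7 (1771 ops/s), Talus→Machine M2 (1182 ops/s), Onyx→Machine M3 (2164 ops/s), Granite→Machine M6 (2276 ops/s), Apex→Machine M4 (1684 ops/s) — total 2181+1771+1182+2164+2276+1684 = 11258 ops/s.
Column-greedy (each instance in turn goes to its best remaining tenant) gives 11011 ops/s, worse by 247.
Checked against all permutations: 11258 ops/s is optimal.

Max total: 11258 ops/s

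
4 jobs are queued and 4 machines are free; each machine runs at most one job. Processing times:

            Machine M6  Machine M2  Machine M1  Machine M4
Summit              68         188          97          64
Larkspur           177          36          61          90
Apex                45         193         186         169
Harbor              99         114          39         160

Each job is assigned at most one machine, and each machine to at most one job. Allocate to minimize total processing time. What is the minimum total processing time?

Treat this as an assignment problem: match each job to one machine.
Optimal: Summit→Machine M4 (64 min), Larkspur→Machine M2 (36 min), Apex→Machine M6 (45 min), Harbor→Machine M1 (39 min) — total 64+36+45+39 = 184 min.
No other one-to-one assignment undercuts 184 min.

Minimum total: 184 min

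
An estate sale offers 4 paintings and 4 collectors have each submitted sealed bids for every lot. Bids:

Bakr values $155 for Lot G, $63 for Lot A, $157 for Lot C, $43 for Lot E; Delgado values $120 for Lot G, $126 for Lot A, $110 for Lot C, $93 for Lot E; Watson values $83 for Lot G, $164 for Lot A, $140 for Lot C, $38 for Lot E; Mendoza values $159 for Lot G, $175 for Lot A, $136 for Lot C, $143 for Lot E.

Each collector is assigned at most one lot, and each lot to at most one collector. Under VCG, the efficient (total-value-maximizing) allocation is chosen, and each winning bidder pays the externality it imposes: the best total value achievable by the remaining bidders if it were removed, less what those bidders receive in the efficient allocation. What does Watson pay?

Watson pays $32.

Efficient allocation: Bakr→Lot C ($157), Delgado→Lot G ($120), Watson→Lot A ($164), Mendoza→Lot E ($143); total welfare W = $584.
Watson receives Lot A at value $164, so the others get W − 164 = $420.
Without Watson: best allocation of the remaining 3 bidders over all 4 lots is Bakr→Lot C ($157), Delgado→Lot G ($120), Mendoza→Lot A ($175), total $452.
VCG payment = (others' best without Watson) − (others' welfare with Watson) = 452 − 420 = $32.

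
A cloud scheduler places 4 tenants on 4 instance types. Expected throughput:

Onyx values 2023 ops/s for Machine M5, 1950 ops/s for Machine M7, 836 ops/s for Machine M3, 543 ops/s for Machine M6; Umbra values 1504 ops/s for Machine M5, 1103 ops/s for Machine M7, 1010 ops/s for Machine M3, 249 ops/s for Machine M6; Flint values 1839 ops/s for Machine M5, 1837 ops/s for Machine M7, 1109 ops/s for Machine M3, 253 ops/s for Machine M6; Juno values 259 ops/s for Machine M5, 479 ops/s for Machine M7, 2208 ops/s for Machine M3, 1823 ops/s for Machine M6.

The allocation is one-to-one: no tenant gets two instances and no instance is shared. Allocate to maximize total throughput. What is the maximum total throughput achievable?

Max total: 6693 ops/s

Optimal: Onyx→Machine M5 (2023 ops/s), Umbra→Machine M3 (1010 ops/s), Flint→Machine M7 (1837 ops/s), Juno→Machine M6 (1823 ops/s) — total 2023+1010+1837+1823 = 6693 ops/s.
Column-greedy (each instance in turn goes to its best remaining tenant) gives 6317 ops/s, worse by 376.
Every other assignment is strictly worse.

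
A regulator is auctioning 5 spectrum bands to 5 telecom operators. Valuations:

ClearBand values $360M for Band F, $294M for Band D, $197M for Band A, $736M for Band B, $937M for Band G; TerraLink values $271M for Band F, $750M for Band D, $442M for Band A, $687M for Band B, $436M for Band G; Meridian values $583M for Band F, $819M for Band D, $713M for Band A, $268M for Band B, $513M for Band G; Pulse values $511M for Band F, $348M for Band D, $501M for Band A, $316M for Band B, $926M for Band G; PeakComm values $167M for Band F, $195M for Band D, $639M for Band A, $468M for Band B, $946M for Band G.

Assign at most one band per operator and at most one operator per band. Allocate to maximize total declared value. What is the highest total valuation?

Optimal: ClearBand→Band B ($736M), TerraLink→Band D ($750M), Meridian→Band A ($713M), Pulse→Band F ($511M), PeakComm→Band G ($946M) — total 736+750+713+511+946 = $3656M.
Column-greedy (each band in turn goes to its best remaining operator) gives $3634M, worse by 22.
Swapping ClearBand↔TerraLink (ClearBand→Band D $294M, TerraLink→Band B $687M) loses 505.
Every other assignment is strictly worse.

Maximum total: $3656M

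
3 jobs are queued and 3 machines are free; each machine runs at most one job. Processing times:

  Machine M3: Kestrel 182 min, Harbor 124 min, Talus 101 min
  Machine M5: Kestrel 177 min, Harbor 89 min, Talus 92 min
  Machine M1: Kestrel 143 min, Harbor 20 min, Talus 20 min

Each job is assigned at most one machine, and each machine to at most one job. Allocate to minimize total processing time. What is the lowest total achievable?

Min total: 291 min

This is a one-to-one assignment (minimum-cost bipartite matching).
Optimal: Kestrel→Machine M3 (182 min), Harbor→Machine M5 (89 min), Talus→Machine M1 (20 min) — total 182+89+20 = 291 min.
Every other assignment is strictly worse.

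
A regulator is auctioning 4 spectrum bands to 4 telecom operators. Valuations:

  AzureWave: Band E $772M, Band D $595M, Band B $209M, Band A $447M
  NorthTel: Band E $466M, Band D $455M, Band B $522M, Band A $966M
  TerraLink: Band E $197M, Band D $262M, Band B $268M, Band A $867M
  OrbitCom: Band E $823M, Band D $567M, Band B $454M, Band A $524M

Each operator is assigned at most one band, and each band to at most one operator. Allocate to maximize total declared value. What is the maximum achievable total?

Optimal: AzureWave→Band D ($595M), NorthTel→Band B ($522M), TerraLink→Band A ($867M), OrbitCom→Band E ($823M) — total 595+522+867+823 = $2807M.
Row-greedy (each operator in turn takes its best remaining band) gives $2573M, worse by 234.
Next-best assignment: AzureWave→Band E, NorthTel→Band B, TerraLink→Band A, OrbitCom→Band D = $2728M.

Maximum total: $2807M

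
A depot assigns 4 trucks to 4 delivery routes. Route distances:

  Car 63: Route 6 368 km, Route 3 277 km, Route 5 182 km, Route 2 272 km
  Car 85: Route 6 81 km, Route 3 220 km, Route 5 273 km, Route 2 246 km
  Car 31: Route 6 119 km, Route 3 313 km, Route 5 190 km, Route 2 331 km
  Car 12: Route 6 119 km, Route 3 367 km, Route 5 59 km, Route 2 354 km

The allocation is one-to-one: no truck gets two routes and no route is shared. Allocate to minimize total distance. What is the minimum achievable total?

Min total: 670 km

Optimal: Car 63→Route 2 (272 km), Car 85→Route 3 (220 km), Car 31→Route 6 (119 km), Car 12→Route 5 (59 km) — total 272+220+119+59 = 670 km.
Column-greedy (each route in turn goes to its cheapest remaining truck) gives 748 km, worse by 78.
Next-best assignment: Car 63→Route 3, Car 85→Route 2, Car 31→Route 6, Car 12→Route 5 = 701 km.
Every other assignment is strictly worse.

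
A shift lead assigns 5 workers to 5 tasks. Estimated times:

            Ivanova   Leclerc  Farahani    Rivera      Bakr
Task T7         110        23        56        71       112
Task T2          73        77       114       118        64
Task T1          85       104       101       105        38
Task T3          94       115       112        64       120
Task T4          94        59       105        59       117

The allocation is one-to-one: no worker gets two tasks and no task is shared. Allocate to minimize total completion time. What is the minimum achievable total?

Optimal: Ivanova→Task T2 (73 min), Leclerc→Task T4 (59 min), Farahani→Task T7 (56 min), Rivera→Task T3 (64 min), Bakr→Task T1 (38 min) — total 73+59+56+64+38 = 290 min.
Min-entry greedy (repeatedly take the single cheapest remaining cell) gives 305 min, worse by 15.

Min total: 290 min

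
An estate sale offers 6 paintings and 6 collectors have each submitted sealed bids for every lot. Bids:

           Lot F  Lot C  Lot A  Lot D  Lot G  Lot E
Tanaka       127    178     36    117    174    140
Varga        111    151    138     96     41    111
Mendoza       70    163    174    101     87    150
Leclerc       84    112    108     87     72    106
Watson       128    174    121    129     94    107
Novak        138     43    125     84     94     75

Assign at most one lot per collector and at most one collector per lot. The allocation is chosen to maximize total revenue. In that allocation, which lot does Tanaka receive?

Treat this as an assignment problem: match each collector to one lot.
Optimal: Tanaka→Lot G ($174), Varga→Lot C ($151), Mendoza→Lot A ($174), Leclerc→Lot E ($106), Watson→Lot D ($129), Novak→Lot F ($138) — total 174+151+174+106+129+138 = $872.
Row-greedy (each collector in turn takes its best remaining lot) gives $775, worse by 97.
No other one-to-one assignment exceeds $872.
Tanaka's own top lot is Lot C ($178), but forcing Tanaka→Lot C and reassigning the rest optimally gives only $805 — worse by 67.

Tanaka receives Lot G.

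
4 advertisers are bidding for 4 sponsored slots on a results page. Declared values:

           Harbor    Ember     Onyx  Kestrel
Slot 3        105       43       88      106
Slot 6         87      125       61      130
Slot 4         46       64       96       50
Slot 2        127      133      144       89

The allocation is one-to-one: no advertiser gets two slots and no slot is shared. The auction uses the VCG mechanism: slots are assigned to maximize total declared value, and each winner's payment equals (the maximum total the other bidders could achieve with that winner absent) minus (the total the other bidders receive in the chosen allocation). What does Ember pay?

Efficient allocation: Harbor→Slot 3 ($105), Ember→Slot 2 ($133), Onyx→Slot 4 ($96), Kestrel→Slot 6 ($130); total welfare W = $464.
Ember receives Slot 2 at value $133, so the others get W − 133 = $331.
Without Ember: best allocation of the remaining 3 bidders over all 4 slots is Harbor→Slot 3 ($105), Onyx→Slot 2 ($144), Kestrel→Slot 6 ($130), total $379.
VCG payment = (others' best without Ember) − (others' welfare with Ember) = 379 − 331 = $48.

Ember pays $48.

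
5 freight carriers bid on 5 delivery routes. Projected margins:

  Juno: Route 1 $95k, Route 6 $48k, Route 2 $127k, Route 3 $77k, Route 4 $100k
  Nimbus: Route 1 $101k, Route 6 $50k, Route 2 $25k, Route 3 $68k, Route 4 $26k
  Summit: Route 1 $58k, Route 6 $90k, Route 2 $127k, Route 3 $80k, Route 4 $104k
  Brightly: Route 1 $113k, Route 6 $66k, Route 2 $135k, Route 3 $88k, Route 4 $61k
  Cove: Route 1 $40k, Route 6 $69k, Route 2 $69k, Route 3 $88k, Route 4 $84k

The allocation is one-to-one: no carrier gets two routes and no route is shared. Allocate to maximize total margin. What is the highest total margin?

Optimal: Juno→Route 4 ($100k), Nimbus→Route 1 ($101k), Summit→Route 6 ($90k), Brightly→Route 2 ($135k), Cove→Route 3 ($88k) — total 100+101+90+135+88 = $514k.
Row-greedy (each carrier in turn takes its best remaining route) gives $489k, worse by 25.
Next-best assignment: Juno→Route 2, Nimbus→Route 1, Summit→Route 6, Brightly→Route 3, Cove→Route 4 = $490k.
Checked against all permutations: $514k is optimal.

Maximum total: $514k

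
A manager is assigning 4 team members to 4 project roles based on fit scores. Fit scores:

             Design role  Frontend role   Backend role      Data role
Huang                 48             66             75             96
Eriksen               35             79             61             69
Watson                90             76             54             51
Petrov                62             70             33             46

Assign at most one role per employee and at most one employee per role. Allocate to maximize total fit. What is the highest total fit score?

Max total: 317 pts

Optimal: Huang→Data role (96 pts), Eriksen→Backend role (61 pts), Watson→Design role (90 pts), Petrov→Frontend role (70 pts) — total 96+61+90+70 = 317 pts.
Max-entry greedy (repeatedly take the single best remaining cell) gives 298 pts, worse by 19.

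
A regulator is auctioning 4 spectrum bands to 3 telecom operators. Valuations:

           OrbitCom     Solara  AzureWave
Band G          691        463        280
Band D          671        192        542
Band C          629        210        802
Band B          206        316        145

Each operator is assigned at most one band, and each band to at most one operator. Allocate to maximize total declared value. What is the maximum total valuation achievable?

Maximum total: $1936M

Optimal: OrbitCom→Band D ($671M), Solara→Band G ($463M), AzureWave→Band C ($802M) — total 671+463+802 = $1936M.
Max-entry greedy (repeatedly take the single best remaining cell) gives $1809M, worse by 127.
Next-best assignment: OrbitCom→Band G, Solara→Band B, AzureWave→Band C = $1809M.
Swapping AzureWave↔Solara (AzureWave→Band G $280M, Solara→Band C $210M) loses 775.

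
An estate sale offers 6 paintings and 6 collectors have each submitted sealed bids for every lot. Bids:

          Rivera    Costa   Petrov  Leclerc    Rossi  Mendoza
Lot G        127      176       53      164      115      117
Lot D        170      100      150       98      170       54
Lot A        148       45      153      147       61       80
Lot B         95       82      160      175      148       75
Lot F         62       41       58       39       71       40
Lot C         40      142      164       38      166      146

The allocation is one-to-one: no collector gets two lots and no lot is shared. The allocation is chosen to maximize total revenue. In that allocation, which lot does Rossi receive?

This is the linear assignment problem.
Optimal: Rivera→Lot D ($170), Costa→Lot G ($176), Petrov→Lot A ($153), Leclerc→Lot B ($175), Rossi→Lot F ($71), Mendoza→Lot C ($146) — total 170+176+153+175+71+146 = $891.
Max-entry greedy (repeatedly take the single best remaining cell) gives $880, worse by 11.
Next-best assignment: Rivera→Lot F, Costa→Lot G, Petrov→Lot A, Leclerc→Lot B, Rossi→Lot D, Mendoza→Lot C = $882.
Swapping Rossi↔Rivera (Rossi→Lot D $170, Rivera→Lot F $62) loses 9.
No other one-to-one assignment exceeds $891.
Rossi's own top lot is Lot D ($170), but forcing Rossi→Lot D and reassigning the rest optimally gives only $882 — worse by 9.

Rossi receives Lot F.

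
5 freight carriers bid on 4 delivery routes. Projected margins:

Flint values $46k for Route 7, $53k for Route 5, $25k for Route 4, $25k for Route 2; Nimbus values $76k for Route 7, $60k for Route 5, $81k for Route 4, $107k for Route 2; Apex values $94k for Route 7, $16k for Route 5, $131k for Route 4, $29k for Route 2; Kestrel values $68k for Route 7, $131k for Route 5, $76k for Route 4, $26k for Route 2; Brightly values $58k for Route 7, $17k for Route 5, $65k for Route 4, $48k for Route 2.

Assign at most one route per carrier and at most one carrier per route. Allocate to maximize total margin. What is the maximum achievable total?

This is the linear assignment problem.
Optimal: Brightly→Route 7 ($58k), Kestrel→Route 5 ($131k), Apex→Route 4 ($131k), Nimbus→Route 2 ($107k) — total 58+131+131+107 = $427k.
Row-greedy (each carrier in turn takes its best remaining route) gives $359k, worse by 68.

Max total: $427k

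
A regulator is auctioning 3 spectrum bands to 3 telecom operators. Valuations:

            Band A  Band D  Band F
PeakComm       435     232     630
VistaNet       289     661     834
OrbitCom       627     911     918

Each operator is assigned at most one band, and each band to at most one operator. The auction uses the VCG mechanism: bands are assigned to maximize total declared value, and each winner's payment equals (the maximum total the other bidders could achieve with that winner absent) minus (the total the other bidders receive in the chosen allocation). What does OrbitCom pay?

Efficient allocation: PeakComm→Band A ($435M), VistaNet→Band F ($834M), OrbitCom→Band D ($911M); total welfare W = $2180M.
OrbitCom receives Band D at value $911M, so the others get W − 911 = $1269M.
Without OrbitCom: best allocation of the remaining 2 bidders over all 3 bands is PeakComm→Band F ($630M), VistaNet→Band D ($661M), total $1291M.
VCG payment = (others' best without OrbitCom) − (others' welfare with OrbitCom) = 1291 − 1269 = $22M.

OrbitCom pays $22M.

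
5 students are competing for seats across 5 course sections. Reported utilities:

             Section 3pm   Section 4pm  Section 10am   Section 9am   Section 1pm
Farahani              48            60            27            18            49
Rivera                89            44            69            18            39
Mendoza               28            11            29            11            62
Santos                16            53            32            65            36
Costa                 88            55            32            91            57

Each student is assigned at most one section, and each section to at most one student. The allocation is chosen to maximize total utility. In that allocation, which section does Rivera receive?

This is a one-to-one assignment (maximum-weight bipartite matching).
Optimal: Farahani→Section 4pm (60 points), Rivera→Section 10am (69 points), Mendoza→Section 1pm (62 points), Santos→Section 9am (65 points), Costa→Section 3pm (88 points) — total 60+69+62+65+88 = 344 points.
Row-greedy (each student in turn takes its best remaining section) gives 308 points, worse by 36.
Rivera's own top section is Section 3pm (89 points), but forcing Rivera→Section 3pm and reassigning the rest optimally gives only 334 points — worse by 10.

Rivera receives Section 10am.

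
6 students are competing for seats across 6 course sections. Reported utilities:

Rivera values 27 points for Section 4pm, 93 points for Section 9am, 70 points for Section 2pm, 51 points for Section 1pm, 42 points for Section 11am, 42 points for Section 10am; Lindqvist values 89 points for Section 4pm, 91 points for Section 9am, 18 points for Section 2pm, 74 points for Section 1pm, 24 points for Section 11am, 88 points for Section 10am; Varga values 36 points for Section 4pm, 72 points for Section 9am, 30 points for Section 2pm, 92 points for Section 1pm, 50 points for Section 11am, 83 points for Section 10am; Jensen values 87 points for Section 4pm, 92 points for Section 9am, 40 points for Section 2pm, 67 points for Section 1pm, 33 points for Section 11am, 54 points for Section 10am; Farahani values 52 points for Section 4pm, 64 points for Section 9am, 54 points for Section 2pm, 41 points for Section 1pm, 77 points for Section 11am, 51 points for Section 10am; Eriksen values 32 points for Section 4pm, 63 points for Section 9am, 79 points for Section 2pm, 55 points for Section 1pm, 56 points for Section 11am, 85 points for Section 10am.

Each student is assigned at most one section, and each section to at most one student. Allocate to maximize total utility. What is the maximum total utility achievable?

Optimal: Rivera→Section 9am (93 points), Lindqvist→Section 10am (88 points), Varga→Section 1pm (92 points), Jensen→Section 4pm (87 points), Farahani→Section 11am (77 points), Eriksen→Section 2pm (79 points) — total 93+88+92+87+77+79 = 516 points.
Next-best assignment: Rivera→Section 2pm, Lindqvist→Section 4pm, Varga→Section 1pm, Jensen→Section 9am, Farahani→Section 11am, Eriksen→Section 10am = 505 points.
No other one-to-one assignment exceeds 516 points.

Max total: 516 points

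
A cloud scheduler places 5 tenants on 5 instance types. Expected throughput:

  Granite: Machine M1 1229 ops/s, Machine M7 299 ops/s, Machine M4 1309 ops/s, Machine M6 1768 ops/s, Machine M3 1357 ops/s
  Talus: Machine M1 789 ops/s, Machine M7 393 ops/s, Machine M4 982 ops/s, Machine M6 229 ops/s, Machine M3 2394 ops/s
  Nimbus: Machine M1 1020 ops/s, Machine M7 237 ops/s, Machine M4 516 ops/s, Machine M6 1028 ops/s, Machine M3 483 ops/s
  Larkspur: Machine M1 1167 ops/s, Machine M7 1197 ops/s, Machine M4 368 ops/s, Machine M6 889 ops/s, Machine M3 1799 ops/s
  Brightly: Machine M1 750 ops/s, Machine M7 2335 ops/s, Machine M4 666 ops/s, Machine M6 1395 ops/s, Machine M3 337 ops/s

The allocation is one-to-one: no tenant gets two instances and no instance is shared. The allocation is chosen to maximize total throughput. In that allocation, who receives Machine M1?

Larkspur receives Machine M1.

This is the linear assignment problem.
Optimal: Granite→Machine M4 (1309 ops/s), Talus→Machine M3 (2394 ops/s), Nimbus→Machine M6 (1028 ops/s), Larkspur→Machine M1 (1167 ops/s), Brightly→Machine M7 (2335 ops/s) — total 1309+2394+1028+1167+2335 = 8233 ops/s.
Column-greedy (each instance in turn goes to its best remaining tenant) gives 7373 ops/s, worse by 860.
Next-best assignment: Granite→Machine M6, Talus→Machine M3, Nimbus→Machine M4, Larkspur→Machine M1, Brightly→Machine M7 = 8180 ops/s.
Larkspur's own top instance is Machine M3 (1799 ops/s), but forcing Larkspur→Machine M3 and reassigning the rest optimally gives only 7904 ops/s — worse by 329.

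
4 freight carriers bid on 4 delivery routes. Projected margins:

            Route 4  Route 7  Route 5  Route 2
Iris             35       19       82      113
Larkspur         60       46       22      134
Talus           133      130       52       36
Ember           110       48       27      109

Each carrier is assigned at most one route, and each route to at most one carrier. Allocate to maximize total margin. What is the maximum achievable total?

Treat this as an assignment problem: match each carrier to one route.
Optimal: Iris→Route 5 ($82k), Larkspur→Route 2 ($134k), Talus→Route 7 ($130k), Ember→Route 4 ($110k) — total 82+134+130+110 = $456k.
Column-greedy (each route in turn goes to its best remaining carrier) gives $397k, worse by 59.
Checked against all permutations: $456k is optimal.

Maximum total: $456k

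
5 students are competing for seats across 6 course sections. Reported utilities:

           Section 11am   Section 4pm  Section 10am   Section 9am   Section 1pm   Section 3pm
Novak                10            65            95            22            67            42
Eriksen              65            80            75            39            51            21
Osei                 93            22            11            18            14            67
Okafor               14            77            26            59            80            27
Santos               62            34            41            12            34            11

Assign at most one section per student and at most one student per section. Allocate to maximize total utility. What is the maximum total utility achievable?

Maximum total: 384 points

This is a one-to-one assignment (maximum-weight bipartite matching).
Optimal: Novak→Section 10am (95 points), Eriksen→Section 4pm (80 points), Osei→Section 3pm (67 points), Okafor→Section 1pm (80 points), Santos→Section 11am (62 points) — total 95+80+67+80+62 = 384 points.
Row-greedy (each student in turn takes its best remaining section) gives 360 points, worse by 24.
Swapping Eriksen↔Santos (Eriksen→Section 11am 65 points, Santos→Section 4pm 34 points) loses 43.
No other one-to-one assignment exceeds 384 points.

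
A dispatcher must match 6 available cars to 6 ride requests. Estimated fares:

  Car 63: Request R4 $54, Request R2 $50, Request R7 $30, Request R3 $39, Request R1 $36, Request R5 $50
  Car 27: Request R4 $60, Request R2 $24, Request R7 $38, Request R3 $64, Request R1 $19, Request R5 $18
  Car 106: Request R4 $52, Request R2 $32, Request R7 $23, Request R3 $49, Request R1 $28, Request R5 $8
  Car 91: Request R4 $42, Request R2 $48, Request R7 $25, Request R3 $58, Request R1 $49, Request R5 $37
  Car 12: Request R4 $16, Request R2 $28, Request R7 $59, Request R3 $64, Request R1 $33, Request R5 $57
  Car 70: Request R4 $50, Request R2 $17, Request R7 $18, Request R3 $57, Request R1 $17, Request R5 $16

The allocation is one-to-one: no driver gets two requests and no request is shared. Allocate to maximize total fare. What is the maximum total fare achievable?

Treat this as an assignment problem: match each driver to one request.
Optimal: Car 63→Request R5 ($50), Car 27→Request R4 ($60), Car 106→Request R2 ($32), Car 91→Request R1 ($49), Car 12→Request R7 ($59), Car 70→Request R3 ($57) — total 50+60+32+49+59+57 = $307.
Max-entry greedy (repeatedly take the single best remaining cell) gives $274, worse by 33.
Swapping Car 27↔Car 106 (Car 27→Request R2 $24, Car 106→Request R4 $52) loses 16.
No other one-to-one assignment exceeds $307.

Maximum total: $307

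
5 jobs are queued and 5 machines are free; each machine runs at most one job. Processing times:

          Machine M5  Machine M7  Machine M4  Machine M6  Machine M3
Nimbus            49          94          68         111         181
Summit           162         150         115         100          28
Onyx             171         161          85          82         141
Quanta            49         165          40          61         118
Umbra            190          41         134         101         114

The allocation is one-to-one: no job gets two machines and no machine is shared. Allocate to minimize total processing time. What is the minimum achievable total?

Optimal: Nimbus→Machine M5 (49 min), Summit→Machine M3 (28 min), Onyx→Machine M6 (82 min), Quanta→Machine M4 (40 min), Umbra→Machine M7 (41 min) — total 49+28+82+40+41 = 240 min.
Swapping Onyx↔Nimbus (Onyx→Machine M5 171 min, Nimbus→Machine M6 111 min) adds 151.
Checked against all permutations: 240 min is optimal.

Minimum total: 240 min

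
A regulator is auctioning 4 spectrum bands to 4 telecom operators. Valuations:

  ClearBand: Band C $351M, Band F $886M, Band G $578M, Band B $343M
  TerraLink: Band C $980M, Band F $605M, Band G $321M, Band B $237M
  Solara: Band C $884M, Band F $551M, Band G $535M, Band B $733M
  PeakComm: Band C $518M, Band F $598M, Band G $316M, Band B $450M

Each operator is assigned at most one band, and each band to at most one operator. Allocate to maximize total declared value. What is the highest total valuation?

Max total: $2915M

Treat this as an assignment problem: match each operator to one band.
Optimal: ClearBand→Band F ($886M), TerraLink→Band C ($980M), Solara→Band B ($733M), PeakComm→Band G ($316M) — total 886+980+733+316 = $2915M.
Column-greedy (each band in turn goes to its best remaining operator) gives $2851M, worse by 64.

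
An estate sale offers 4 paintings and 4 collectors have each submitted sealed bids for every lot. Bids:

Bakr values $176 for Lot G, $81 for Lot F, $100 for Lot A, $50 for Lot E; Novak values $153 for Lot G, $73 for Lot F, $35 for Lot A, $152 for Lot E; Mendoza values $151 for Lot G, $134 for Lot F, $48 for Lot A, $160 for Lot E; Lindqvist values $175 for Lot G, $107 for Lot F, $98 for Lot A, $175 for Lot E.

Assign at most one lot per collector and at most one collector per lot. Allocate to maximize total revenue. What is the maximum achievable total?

Optimal: Bakr→Lot A ($100), Novak→Lot G ($153), Mendoza→Lot F ($134), Lindqvist→Lot E ($175) — total 100+153+134+175 = $562.
Max-entry greedy (repeatedly take the single best remaining cell) gives $520, worse by 42.
Every other assignment is strictly worse.

Maximum total: $562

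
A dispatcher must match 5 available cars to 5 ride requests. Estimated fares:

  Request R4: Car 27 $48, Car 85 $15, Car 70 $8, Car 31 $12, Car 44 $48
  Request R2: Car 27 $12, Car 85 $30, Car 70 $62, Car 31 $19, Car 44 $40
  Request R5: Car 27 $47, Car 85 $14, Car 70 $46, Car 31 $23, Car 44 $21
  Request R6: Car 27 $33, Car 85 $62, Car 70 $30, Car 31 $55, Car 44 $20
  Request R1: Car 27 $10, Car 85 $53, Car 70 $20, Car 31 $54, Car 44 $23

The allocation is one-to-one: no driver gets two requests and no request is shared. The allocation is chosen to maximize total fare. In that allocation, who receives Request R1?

Optimal: Car 27→Request R5 ($47), Car 85→Request R6 ($62), Car 70→Request R2 ($62), Car 31→Request R1 ($54), Car 44→Request R4 ($48) — total 47+62+62+54+48 = $273.
Column-greedy (each request in turn goes to its best remaining driver) gives $218, worse by 55.
Next-best assignment: Car 27→Request R5, Car 85→Request R1, Car 70→Request R2, Car 31→Request R6, Car 44→Request R4 = $265.
Swapping Car 27↔Car 44 (Car 27→Request R4 $48, Car 44→Request R5 $21) loses 26.
Every other assignment is strictly worse.
Car 31's own top request is Request R6 ($55), but forcing Car 31→Request R6 and reassigning the rest optimally gives only $265 — worse by 8.

Car 31 receives Request R1.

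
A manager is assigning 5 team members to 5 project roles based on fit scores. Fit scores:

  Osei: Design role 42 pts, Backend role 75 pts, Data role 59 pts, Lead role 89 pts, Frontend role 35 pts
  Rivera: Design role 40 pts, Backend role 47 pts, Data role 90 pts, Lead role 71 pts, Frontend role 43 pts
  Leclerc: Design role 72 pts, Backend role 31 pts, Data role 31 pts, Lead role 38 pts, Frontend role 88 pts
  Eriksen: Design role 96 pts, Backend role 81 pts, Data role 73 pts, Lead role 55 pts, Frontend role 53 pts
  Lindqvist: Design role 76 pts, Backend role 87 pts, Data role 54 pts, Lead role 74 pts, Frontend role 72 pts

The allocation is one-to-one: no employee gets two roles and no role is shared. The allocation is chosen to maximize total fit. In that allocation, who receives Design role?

Optimal: Osei→Lead role (89 pts), Rivera→Data role (90 pts), Leclerc→Frontend role (88 pts), Eriksen→Design role (96 pts), Lindqvist→Backend role (87 pts) — total 89+90+88+96+87 = 450 pts.
Next-best assignment: Osei→Lead role, Rivera→Data role, Leclerc→Frontend role, Eriksen→Backend role, Lindqvist→Design role = 424 pts.
No other one-to-one assignment exceeds 450 pts.

Eriksen receives Design role.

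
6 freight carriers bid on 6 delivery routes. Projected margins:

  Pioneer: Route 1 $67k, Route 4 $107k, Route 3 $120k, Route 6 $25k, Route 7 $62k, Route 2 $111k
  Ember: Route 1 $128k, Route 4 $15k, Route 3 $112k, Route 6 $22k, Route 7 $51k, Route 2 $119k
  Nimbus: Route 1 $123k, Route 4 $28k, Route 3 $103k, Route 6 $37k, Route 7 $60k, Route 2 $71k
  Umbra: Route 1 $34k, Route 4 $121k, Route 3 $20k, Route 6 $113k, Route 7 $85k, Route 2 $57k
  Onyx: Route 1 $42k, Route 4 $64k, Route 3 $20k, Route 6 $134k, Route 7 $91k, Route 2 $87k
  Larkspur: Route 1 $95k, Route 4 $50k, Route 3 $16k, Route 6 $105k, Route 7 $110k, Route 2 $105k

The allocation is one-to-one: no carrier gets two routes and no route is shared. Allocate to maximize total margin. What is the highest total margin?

Max total: $727k

Treat this as an assignment problem: match each carrier to one route.
Optimal: Pioneer→Route 3 ($120k), Ember→Route 2 ($119k), Nimbus→Route 1 ($123k), Umbra→Route 4 ($121k), Onyx→Route 6 ($134k), Larkspur→Route 7 ($110k) — total 120+119+123+121+134+110 = $727k.
Max-entry greedy (repeatedly take the single best remaining cell) gives $684k, worse by 43.
Next-best assignment: Pioneer→Route 2, Ember→Route 3, Nimbus→Route 1, Umbra→Route 4, Onyx→Route 6, Larkspur→Route 7 = $711k.
Checked against all permutations: $727k is optimal.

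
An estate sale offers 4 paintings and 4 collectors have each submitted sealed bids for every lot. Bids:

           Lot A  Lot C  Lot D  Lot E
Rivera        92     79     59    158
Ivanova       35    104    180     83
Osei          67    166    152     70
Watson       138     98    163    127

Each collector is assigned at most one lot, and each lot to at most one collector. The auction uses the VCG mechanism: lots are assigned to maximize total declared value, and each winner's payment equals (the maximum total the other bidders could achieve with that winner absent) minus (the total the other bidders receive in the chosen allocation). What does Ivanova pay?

Ivanova pays $25.

Efficient allocation: Rivera→Lot E ($158), Ivanova→Lot D ($180), Osei→Lot C ($166), Watson→Lot A ($138); total welfare W = $642.
Ivanova receives Lot D at value $180, so the others get W − 180 = $462.
Without Ivanova: best allocation of the remaining 3 bidders over all 4 lots is Rivera→Lot E ($158), Osei→Lot C ($166), Watson→Lot D ($163), total $487.
VCG payment = (others' best without Ivanova) − (others' welfare with Ivanova) = 487 − 462 = $25.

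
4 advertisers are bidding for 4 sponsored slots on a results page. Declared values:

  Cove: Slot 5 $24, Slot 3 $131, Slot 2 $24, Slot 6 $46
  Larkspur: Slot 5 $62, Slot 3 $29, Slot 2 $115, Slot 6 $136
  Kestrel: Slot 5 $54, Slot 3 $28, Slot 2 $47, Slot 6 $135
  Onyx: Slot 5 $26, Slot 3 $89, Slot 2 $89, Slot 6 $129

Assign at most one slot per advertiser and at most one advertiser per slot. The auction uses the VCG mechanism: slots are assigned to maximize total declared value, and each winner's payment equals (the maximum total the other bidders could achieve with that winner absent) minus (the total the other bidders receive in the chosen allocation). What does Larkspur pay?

Larkspur pays $41.

Efficient allocation: Cove→Slot 3 ($131), Larkspur→Slot 2 ($115), Kestrel→Slot 5 ($54), Onyx→Slot 6 ($129); total welfare W = $429.
Larkspur receives Slot 2 at value $115, so the others get W − 115 = $314.
Without Larkspur: best allocation of the remaining 3 bidders over all 4 slots is Cove→Slot 3 ($131), Kestrel→Slot 6 ($135), Onyx→Slot 2 ($89), total $355.
VCG payment = (others' best without Larkspur) − (others' welfare with Larkspur) = 355 − 314 = $41.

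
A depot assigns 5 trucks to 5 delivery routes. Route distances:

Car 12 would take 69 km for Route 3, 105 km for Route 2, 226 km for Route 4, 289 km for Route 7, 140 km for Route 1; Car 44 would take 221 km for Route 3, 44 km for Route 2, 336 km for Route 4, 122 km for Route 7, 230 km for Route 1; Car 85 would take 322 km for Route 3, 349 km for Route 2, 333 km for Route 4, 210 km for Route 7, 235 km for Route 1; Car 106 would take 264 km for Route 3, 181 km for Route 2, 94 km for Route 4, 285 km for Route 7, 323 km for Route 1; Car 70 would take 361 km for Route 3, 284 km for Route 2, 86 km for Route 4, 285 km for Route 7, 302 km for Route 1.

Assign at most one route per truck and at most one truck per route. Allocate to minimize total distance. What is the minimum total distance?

Minimum total: 693 km

Optimal: Car 12→Route 3 (69 km), Car 44→Route 7 (122 km), Car 85→Route 1 (235 km), Car 106→Route 2 (181 km), Car 70→Route 4 (86 km) — total 69+122+235+181+86 = 693 km.
Row-greedy (each truck in turn takes its cheapest remaining route) gives 719 km, worse by 26.
Swapping Car 70↔Car 85 (Car 70→Route 1 302 km, Car 85→Route 4 333 km) adds 314.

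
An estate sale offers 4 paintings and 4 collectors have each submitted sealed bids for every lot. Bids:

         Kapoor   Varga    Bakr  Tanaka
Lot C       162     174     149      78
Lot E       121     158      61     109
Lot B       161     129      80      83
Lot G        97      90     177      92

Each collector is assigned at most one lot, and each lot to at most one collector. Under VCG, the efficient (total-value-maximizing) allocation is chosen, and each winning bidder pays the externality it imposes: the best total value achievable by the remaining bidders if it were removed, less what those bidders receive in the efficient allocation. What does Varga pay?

Efficient allocation: Kapoor→Lot B ($161), Varga→Lot C ($174), Bakr→Lot G ($177), Tanaka→Lot E ($109); total welfare W = $621.
Varga receives Lot C at value $174, so the others get W − 174 = $447.
Without Varga: best allocation of the remaining 3 bidders over all 4 lots is Kapoor→Lot C ($162), Bakr→Lot G ($177), Tanaka→Lot E ($109), total $448.
VCG payment = (others' best without Varga) − (others' welfare with Varga) = 448 − 447 = $1.

Varga pays $1.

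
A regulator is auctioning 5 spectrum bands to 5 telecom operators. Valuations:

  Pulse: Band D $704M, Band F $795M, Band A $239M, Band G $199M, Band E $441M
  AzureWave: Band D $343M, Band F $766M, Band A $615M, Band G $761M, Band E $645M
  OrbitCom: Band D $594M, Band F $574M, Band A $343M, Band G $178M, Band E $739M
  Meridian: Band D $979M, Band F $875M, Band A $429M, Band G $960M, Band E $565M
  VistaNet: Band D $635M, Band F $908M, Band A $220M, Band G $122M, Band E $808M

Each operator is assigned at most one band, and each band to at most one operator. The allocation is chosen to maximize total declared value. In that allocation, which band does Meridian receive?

Optimal: Pulse→Band D ($704M), AzureWave→Band A ($615M), OrbitCom→Band E ($739M), Meridian→Band G ($960M), VistaNet→Band F ($908M) — total 704+615+739+960+908 = $3926M.
Column-greedy (each band in turn goes to its best remaining operator) gives $3440M, worse by 486.
Meridian's own top band is Band D ($979M), but forcing Meridian→Band D and reassigning the rest optimally gives only $3686M — worse by 240.

Meridian receives Band G.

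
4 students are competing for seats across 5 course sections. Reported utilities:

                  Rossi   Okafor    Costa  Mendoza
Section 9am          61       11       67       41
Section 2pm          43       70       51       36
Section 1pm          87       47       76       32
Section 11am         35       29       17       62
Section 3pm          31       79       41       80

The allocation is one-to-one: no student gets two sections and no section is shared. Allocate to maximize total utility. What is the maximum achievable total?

Maximum total: 304 points

This is a one-to-one assignment (maximum-weight bipartite matching).
Optimal: Rossi→Section 1pm (87 points), Okafor→Section 2pm (70 points), Costa→Section 9am (67 points), Mendoza→Section 3pm (80 points) — total 87+70+67+80 = 304 points.
Row-greedy (each student in turn takes its best remaining section) gives 295 points, worse by 9.
Next-best assignment: Rossi→Section 1pm, Okafor→Section 3pm, Costa→Section 9am, Mendoza→Section 11am = 295 points.
Swapping Costa↔Rossi (Costa→Section 1pm 76 points, Rossi→Section 9am 61 points) loses 17.
No other one-to-one assignment exceeds 304 points.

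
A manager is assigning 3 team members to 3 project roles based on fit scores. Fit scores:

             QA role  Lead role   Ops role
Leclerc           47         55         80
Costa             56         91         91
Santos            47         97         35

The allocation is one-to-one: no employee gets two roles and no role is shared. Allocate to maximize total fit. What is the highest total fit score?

This is the linear assignment problem.
Optimal: Leclerc→QA role (47 pts), Costa→Ops role (91 pts), Santos→Lead role (97 pts) — total 47+91+97 = 235 pts.
Row-greedy (each employee in turn takes its best remaining role) gives 218 pts, worse by 17.

Max total: 235 pts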